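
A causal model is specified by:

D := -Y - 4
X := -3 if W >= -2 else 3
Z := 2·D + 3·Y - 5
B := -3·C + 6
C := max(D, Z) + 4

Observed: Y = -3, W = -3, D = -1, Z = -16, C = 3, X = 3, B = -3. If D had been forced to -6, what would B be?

12

The intervention breaks the incoming arrows to D: D := -Y - 4 no longer applies, and D = -6.
Z = 2·D + 3·Y - 5  [with D=-6, Y=-3]  = -26
C = max(D, Z) + 4  [with D=-6, Z=-26]  = -2
B = -3·C + 6  [with C=-2]  = 12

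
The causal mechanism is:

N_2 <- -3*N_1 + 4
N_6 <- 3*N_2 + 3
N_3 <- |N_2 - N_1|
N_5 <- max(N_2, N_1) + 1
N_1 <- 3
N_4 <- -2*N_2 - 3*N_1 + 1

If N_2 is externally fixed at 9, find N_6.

Under do(N_2=9), the mechanism N_2 <- -3*N_1 + 4 is discarded; N_2 is fixed at 9.
N_6 = 3*N_2 + 3  [with N_2=9]  = 30

30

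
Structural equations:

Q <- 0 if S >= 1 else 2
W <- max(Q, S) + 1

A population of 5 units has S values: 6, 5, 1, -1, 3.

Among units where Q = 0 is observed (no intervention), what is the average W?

4.75

E[W|Q=0] averages over only the 4 units with Q=0 (S = 6, 5, 1, 3): W = 7, 6, 2, 4, mean 4.75.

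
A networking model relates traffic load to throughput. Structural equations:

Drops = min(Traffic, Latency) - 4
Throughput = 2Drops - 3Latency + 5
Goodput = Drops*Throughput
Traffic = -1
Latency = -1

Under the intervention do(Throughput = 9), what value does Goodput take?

-45

Intervening sets Throughput = 9 and removes its equation (Throughput = 2Drops - 3Latency + 5).
Drops = min(Traffic, Latency) - 4  [with Traffic=-1, Latency=-1]  = -5
Goodput = Drops*Throughput  [with Drops=-5, Throughput=9]  = -45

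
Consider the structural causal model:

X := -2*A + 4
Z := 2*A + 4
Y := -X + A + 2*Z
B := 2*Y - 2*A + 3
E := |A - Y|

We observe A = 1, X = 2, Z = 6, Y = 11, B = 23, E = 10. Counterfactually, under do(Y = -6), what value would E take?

Under do(Y=-6), the mechanism Y := -X + A + 2*Z is discarded; Y is fixed at -6.
E = |A - Y|  [with A=1, Y=-6]  = 7

7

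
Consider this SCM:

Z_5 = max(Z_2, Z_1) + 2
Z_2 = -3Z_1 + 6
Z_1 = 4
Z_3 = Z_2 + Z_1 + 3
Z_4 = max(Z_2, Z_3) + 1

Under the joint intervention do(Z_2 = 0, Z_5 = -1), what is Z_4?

8

The joint intervention fixes Z_2 = 0, Z_5 = -1, removing each variable's own equation.
Z_3 = Z_2 + Z_1 + 3  [with Z_2=0, Z_1=4]  = 7
Z_4 = max(Z_2, Z_3) + 1  [with Z_2=0, Z_3=7]  = 8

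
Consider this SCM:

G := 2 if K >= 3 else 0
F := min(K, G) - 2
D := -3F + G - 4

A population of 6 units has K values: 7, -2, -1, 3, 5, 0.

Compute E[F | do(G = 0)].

-2.5

Under do(G=0), G's equation is replaced by G=0 for every unit. Per-unit F: -2, -4, -3, -2, -2, -2. Mean = -2.5.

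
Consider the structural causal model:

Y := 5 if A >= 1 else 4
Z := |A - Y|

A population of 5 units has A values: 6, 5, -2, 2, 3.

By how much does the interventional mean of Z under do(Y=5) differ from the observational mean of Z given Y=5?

The intervention sets Y=5 in all 5 units regardless of A. Recomputing Z per unit gives 1, 0, 7, 3, 2; average 2.6.
Observing Y=5 restricts to units where Y's equation naturally yields 5: A ∈ {6, 5, 2, 3}. In that subpopulation Z = 1, 0, 3, 2, mean 1.5.
Difference = 2.6 − 1.5 = 1.1.

1.1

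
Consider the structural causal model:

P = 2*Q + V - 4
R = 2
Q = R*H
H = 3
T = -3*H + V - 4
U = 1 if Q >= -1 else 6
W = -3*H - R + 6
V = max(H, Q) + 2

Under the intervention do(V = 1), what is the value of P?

Intervening sets V = 1 and removes its equation (V = max(H, Q) + 2).
Q = R*H  [with R=2, H=3]  = 6
P = 2*Q + V - 4  [with Q=6, V=1]  = 9

9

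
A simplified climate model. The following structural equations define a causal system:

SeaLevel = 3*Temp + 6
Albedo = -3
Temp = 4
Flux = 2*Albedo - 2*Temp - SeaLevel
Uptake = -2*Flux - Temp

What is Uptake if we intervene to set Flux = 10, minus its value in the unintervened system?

Intervening sets Flux = 10 and removes its equation (Flux = 2*Albedo - 2*Temp - SeaLevel).
Uptake = -2*Flux - Temp  [with Flux=10, Temp=4]  = -24
Without intervention: SeaLevel = 3*Temp + 6  [with Temp=4]  = 18; Flux = 2*Albedo - 2*Temp - SeaLevel  [with Albedo=-3, Temp=4, SeaLevel=18]  = -32; Uptake = -2*Flux - Temp  [with Flux=-32, Temp=4]  = 60.
Change = -24 − 60 = -84.

-84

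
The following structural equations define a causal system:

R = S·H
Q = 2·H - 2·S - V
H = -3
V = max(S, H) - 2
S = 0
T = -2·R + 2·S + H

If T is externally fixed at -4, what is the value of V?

Intervening sets T = -4 and removes its equation (T = -2·R + 2·S + H).
No directed path runs from T to V, so V keeps its natural value.
V = max(S, H) - 2  [with S=0, H=-3]  = -2

-2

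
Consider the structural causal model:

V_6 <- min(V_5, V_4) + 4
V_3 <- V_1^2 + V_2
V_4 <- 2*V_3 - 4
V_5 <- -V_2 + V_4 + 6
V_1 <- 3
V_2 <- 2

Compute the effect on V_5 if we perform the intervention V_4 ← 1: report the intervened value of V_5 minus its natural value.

-17

Intervening sets V_4 = 1 and removes its equation (V_4 <- 2*V_3 - 4).
V_5 = -V_2 + V_4 + 6  [with V_2=2, V_4=1]  = 5
Without intervention: V_3 = V_1^2 + V_2  [with V_1=3, V_2=2]  = 11; V_4 = 2*V_3 - 4  [with V_3=11]  = 18; V_5 = -V_2 + V_4 + 6  [with V_2=2, V_4=18]  = 22.
Change = 5 − 22 = -17.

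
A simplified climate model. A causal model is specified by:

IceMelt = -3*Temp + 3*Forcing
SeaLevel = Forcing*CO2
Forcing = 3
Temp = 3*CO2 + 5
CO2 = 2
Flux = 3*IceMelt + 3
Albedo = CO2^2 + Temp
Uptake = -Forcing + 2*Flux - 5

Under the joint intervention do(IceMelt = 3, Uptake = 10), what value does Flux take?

12

Setting IceMelt = 3, Uptake = 10 by intervention discards those variables' equations.
Flux = 3*IceMelt + 3  [with IceMelt=3]  = 12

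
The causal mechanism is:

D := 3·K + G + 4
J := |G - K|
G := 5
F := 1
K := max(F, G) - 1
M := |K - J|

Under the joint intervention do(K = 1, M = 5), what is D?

The joint intervention fixes K = 1, M = 5, removing each variable's own equation.
D = 3·K + G + 4  [with K=1, G=5]  = 12

12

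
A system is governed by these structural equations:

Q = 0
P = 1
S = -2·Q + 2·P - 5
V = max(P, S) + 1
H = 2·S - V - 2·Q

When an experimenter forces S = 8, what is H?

do(S=8) replaces the equation S = -2·Q + 2·P - 5 with the constant S = 8.
V = max(P, S) + 1  [with P=1, S=8]  = 9
H = 2·S - V - 2·Q  [with S=8, V=9, Q=0]  = 7

7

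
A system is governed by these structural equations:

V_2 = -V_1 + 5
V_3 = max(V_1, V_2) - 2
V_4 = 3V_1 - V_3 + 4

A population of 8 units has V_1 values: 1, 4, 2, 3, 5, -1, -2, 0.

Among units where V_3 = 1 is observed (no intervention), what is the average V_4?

E[V_4|V_3=1] averages over only the 2 units with V_3=1 (V_1 = 2, 3): V_4 = 9, 12, mean 10.5.

10.5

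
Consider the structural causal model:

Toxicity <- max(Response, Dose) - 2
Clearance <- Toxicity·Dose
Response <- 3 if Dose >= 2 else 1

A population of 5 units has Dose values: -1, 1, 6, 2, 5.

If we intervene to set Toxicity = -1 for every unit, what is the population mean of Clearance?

-2.6

Under do(Toxicity=-1), Toxicity's equation is replaced by Toxicity=-1 for every unit. Per-unit Clearance: 1, -1, -6, -2, -5. Mean = -2.6.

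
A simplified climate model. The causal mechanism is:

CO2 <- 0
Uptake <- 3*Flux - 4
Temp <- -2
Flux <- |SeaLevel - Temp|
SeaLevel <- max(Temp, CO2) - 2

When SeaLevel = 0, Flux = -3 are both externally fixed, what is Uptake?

Setting SeaLevel = 0, Flux = -3 by intervention discards those variables' equations.
Uptake = 3*Flux - 4  [with Flux=-3]  = -13

-13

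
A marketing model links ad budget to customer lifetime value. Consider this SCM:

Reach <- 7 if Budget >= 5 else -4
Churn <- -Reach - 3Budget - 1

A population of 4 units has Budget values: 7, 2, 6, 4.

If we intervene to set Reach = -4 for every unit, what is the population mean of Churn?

-11.25

Under do(Reach=-4), Reach's equation is replaced by Reach=-4 for every unit. Per-unit Churn: -18, -3, -15, -9. Mean = -11.25.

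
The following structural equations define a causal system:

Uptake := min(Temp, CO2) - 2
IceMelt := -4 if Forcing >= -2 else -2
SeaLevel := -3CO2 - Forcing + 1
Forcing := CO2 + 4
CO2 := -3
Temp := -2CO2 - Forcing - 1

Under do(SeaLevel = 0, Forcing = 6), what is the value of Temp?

Setting SeaLevel = 0, Forcing = 6 by intervention discards those variables' equations.
Temp = -2CO2 - Forcing - 1  [with CO2=-3, Forcing=6]  = -1

-1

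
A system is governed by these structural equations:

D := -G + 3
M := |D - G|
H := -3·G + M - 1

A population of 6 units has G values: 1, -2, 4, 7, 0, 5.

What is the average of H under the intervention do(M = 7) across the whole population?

-1.5

do(M=7) breaks M's dependence on G. With M=7 fixed, H across the units is 3, 12, -6, -15, 6, -9, mean -1.5.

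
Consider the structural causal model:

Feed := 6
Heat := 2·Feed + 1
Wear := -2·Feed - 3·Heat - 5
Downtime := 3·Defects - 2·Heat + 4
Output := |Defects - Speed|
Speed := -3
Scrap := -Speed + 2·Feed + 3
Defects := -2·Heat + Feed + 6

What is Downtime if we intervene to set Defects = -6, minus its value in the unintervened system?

do(Defects=-6) replaces the equation Defects := -2·Heat + Feed + 6 with the constant Defects = -6.
Heat = 2·Feed + 1  [with Feed=6]  = 13
Downtime = 3·Defects - 2·Heat + 4  [with Defects=-6, Heat=13]  = -40
Without intervention: Heat = 2·Feed + 1  [with Feed=6]  = 13; Defects = -2·Heat + Feed + 6  [with Heat=13, Feed=6]  = -14; Downtime = 3·Defects - 2·Heat + 4  [with Defects=-14, Heat=13]  = -64.
Change = -40 − (-64) = 24.

24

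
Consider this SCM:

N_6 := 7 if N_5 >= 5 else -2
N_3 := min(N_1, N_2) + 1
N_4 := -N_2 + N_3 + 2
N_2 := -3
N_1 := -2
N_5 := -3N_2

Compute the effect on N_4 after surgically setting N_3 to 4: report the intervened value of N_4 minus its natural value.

The intervention breaks the incoming arrows to N_3: N_3 := min(N_1, N_2) + 1 no longer applies, and N_3 = 4.
N_4 = -N_2 + N_3 + 2  [with N_2=-3, N_3=4]  = 9
Without intervention: N_3 = min(N_1, N_2) + 1  [with N_1=-2, N_2=-3]  = -2; N_4 = -N_2 + N_3 + 2  [with N_2=-3, N_3=-2]  = 3.
Change = 9 − 3 = 6.

6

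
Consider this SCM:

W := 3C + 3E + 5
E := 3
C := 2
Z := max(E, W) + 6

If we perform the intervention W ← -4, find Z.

The intervention breaks the incoming arrows to W: W := 3C + 3E + 5 no longer applies, and W = -4.
Z = max(E, W) + 6  [with E=3, W=-4]  = 9

9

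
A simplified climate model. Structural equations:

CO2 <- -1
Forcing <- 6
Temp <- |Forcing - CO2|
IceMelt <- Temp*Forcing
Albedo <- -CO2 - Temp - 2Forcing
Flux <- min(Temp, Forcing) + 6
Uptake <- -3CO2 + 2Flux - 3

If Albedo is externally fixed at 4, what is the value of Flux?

12

The intervention breaks the incoming arrows to Albedo: Albedo <- -CO2 - Temp - 2Forcing no longer applies, and Albedo = 4.
Since Flux is not a descendant of the intervened variable, it is unaffected.
Temp = |Forcing - CO2|  [with Forcing=6, CO2=-1]  = 7
Flux = min(Temp, Forcing) + 6  [with Temp=7, Forcing=6]  = 12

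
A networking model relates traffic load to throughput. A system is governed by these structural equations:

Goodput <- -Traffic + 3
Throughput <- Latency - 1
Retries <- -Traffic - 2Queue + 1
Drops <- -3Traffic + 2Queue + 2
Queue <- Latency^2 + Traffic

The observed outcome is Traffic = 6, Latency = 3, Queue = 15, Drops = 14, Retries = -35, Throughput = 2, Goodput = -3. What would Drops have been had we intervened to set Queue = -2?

-20

The intervention breaks the incoming arrows to Queue: Queue <- Latency^2 + Traffic no longer applies, and Queue = -2.
Drops = -3Traffic + 2Queue + 2  [with Traffic=6, Queue=-2]  = -20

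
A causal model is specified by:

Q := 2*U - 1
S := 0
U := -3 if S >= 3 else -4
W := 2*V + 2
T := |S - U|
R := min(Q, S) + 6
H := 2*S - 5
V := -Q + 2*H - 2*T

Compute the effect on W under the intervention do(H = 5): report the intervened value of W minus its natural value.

do(H=5) replaces the equation H := 2*S - 5 with the constant H = 5.
U = -3 if S >= 3 else -4  [with S=0]  = -4
T = |S - U|  [with S=0, U=-4]  = 4
Q = 2*U - 1  [with U=-4]  = -9
V = -Q + 2*H - 2*T  [with Q=-9, H=5, T=4]  = 11
W = 2*V + 2  [with V=11]  = 24
Without intervention: U = -3 if S >= 3 else -4  [with S=0]  = -4; T = |S - U|  [with S=0, U=-4]  = 4; Q = 2*U - 1  [with U=-4]  = -9; H = 2*S - 5  [with S=0]  = -5; V = -Q + 2*H - 2*T  [with Q=-9, H=-5, T=4]  = -9; W = 2*V + 2  [with V=-9]  = -16.
Change = 24 − (-16) = 40.

40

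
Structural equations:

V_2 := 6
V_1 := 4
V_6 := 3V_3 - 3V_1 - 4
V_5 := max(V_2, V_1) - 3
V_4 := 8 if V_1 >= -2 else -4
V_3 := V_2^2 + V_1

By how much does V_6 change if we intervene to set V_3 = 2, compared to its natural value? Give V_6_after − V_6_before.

The intervention breaks the incoming arrows to V_3: V_3 := V_2^2 + V_1 no longer applies, and V_3 = 2.
V_6 = 3V_3 - 3V_1 - 4  [with V_3=2, V_1=4]  = -10
Without intervention: V_3 = V_2^2 + V_1  [with V_2=6, V_1=4]  = 40; V_6 = 3V_3 - 3V_1 - 4  [with V_3=40, V_1=4]  = 104.
Change = -10 − 104 = -114.

-114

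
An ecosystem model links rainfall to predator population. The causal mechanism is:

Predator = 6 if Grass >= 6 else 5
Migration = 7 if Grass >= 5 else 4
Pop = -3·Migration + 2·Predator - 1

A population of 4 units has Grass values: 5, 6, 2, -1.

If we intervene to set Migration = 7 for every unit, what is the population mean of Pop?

The intervention sets Migration=7 in all 4 units regardless of Grass. Recomputing Pop per unit gives -12, -10, -12, -12; average -11.5.

-11.5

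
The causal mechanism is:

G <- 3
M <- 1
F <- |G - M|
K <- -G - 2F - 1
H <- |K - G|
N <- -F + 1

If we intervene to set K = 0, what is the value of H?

3

Intervening sets K = 0 and removes its equation (K <- -G - 2F - 1).
H = |K - G|  [with K=0, G=3]  = 3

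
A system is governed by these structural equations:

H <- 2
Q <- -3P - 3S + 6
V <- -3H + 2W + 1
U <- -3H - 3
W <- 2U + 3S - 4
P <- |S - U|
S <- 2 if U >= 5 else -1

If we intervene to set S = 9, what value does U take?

-9

Under do(S=9), the mechanism S <- 2 if U >= 5 else -1 is discarded; S is fixed at 9.
Since U is not a descendant of the intervened variable, it is unaffected.
U = -3H - 3  [with H=2]  = -9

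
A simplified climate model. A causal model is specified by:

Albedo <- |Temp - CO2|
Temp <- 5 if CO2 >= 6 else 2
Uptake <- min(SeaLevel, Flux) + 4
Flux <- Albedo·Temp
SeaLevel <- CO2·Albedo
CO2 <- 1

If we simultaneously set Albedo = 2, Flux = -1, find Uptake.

Setting Albedo = 2, Flux = -1 by intervention discards those variables' equations.
SeaLevel = CO2·Albedo  [with CO2=1, Albedo=2]  = 2
Uptake = min(SeaLevel, Flux) + 4  [with SeaLevel=2, Flux=-1]  = 3

3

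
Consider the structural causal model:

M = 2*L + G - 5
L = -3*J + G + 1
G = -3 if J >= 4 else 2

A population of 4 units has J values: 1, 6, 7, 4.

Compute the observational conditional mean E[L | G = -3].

-19

Observing G=-3 restricts to units where G's equation naturally yields -3: J ∈ {6, 7, 4}. In that subpopulation L = -20, -23, -14, mean -19.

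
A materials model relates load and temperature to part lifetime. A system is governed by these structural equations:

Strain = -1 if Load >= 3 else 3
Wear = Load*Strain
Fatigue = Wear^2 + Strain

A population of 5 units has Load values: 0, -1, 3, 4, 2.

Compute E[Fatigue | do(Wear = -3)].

10.4

Under do(Wear=-3), Wear's equation is replaced by Wear=-3 for every unit. Per-unit Fatigue: 12, 12, 8, 8, 12. Mean = 10.4.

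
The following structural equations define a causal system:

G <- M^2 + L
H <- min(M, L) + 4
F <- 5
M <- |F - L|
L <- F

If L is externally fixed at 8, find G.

17

Under do(L=8), the mechanism L <- F is discarded; L is fixed at 8.
M = |F - L|  [with F=5, L=8]  = 3
G = M^2 + L  [with M=3, L=8]  = 17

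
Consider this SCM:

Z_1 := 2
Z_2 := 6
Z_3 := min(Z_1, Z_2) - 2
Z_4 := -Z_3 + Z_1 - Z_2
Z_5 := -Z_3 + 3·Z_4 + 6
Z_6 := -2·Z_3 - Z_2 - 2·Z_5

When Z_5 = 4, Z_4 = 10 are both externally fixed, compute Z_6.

Setting Z_5 = 4, Z_4 = 10 by intervention discards those variables' equations.
Z_3 = min(Z_1, Z_2) - 2  [with Z_1=2, Z_2=6]  = 0
Z_6 = -2·Z_3 - Z_2 - 2·Z_5  [with Z_3=0, Z_2=6, Z_5=4]  = -14

-14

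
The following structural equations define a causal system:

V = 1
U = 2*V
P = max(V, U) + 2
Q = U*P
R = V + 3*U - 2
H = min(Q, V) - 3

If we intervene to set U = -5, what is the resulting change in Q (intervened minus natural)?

Under do(U=-5), the mechanism U = 2*V is discarded; U is fixed at -5.
P = max(V, U) + 2  [with V=1, U=-5]  = 3
Q = U*P  [with U=-5, P=3]  = -15
Without intervention: U = 2*V  [with V=1]  = 2; P = max(V, U) + 2  [with V=1, U=2]  = 4; Q = U*P  [with U=2, P=4]  = 8.
Change = -15 − 8 = -23.

-23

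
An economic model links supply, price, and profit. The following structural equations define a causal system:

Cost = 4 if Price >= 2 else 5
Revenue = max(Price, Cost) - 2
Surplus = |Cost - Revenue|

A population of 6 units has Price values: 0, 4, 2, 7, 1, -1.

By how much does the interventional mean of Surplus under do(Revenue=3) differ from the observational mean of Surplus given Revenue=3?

-0.5

Under do(Revenue=3), Revenue's equation is replaced by Revenue=3 for every unit. Per-unit Surplus: 2, 1, 1, 1, 2, 2. Mean = 1.5.
Conditioning on Revenue=3 selects the 3 unit(s) with Price ∈ {0, 1, -1}. Their Surplus values: 2, 2, 2. Mean = 2.
Difference = 1.5 − 2 = -0.5.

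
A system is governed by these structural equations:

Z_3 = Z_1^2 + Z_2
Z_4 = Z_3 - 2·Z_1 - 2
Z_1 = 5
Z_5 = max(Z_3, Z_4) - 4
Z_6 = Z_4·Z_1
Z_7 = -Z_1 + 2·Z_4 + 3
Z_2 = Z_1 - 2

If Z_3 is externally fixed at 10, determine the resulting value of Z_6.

-10

The intervention breaks the incoming arrows to Z_3: Z_3 = Z_1^2 + Z_2 no longer applies, and Z_3 = 10.
Z_4 = Z_3 - 2·Z_1 - 2  [with Z_3=10, Z_1=5]  = -2
Z_6 = Z_4·Z_1  [with Z_4=-2, Z_1=5]  = -10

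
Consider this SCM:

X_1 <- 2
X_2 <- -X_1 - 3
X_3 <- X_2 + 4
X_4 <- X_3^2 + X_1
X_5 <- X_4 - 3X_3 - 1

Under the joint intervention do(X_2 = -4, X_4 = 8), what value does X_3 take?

The joint intervention fixes X_2 = -4, X_4 = 8, removing each variable's own equation.
X_3 = X_2 + 4  [with X_2=-4]  = 0

0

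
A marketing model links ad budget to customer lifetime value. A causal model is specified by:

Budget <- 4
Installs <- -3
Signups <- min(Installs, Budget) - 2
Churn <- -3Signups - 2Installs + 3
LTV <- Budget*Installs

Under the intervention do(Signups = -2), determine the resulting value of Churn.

The intervention breaks the incoming arrows to Signups: Signups <- min(Installs, Budget) - 2 no longer applies, and Signups = -2.
Churn = -3Signups - 2Installs + 3  [with Signups=-2, Installs=-3]  = 15

15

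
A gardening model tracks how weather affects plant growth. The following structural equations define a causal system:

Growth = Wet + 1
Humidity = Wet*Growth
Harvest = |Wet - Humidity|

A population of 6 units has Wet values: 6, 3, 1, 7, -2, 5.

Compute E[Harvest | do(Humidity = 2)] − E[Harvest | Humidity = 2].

0.5

do(Humidity=2) breaks Humidity's dependence on Wet. With Humidity=2 fixed, Harvest across the units is 4, 1, 1, 5, 4, 3, mean 3.
Observing Humidity=2 restricts to units where Humidity's equation naturally yields 2: Wet ∈ {1, -2}. In that subpopulation Harvest = 1, 4, mean 2.5.
Difference = 3 − 2.5 = 0.5.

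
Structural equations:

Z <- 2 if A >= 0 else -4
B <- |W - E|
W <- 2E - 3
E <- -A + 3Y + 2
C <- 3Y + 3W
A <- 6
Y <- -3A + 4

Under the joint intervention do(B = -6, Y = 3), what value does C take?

Setting B = -6, Y = 3 by intervention discards those variables' equations.
E = -A + 3Y + 2  [with A=6, Y=3]  = 5
W = 2E - 3  [with E=5]  = 7
C = 3Y + 3W  [with Y=3, W=7]  = 30

30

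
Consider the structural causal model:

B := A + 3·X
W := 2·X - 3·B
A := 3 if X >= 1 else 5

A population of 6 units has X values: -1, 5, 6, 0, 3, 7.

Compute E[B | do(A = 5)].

15

Under do(A=5), A's equation is replaced by A=5 for every unit. Per-unit B: 2, 20, 23, 5, 14, 26. Mean = 15.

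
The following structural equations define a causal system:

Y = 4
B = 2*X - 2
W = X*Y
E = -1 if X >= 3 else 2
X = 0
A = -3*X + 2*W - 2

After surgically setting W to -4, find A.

The intervention breaks the incoming arrows to W: W = X*Y no longer applies, and W = -4.
A = -3*X + 2*W - 2  [with X=0, W=-4]  = -10

-10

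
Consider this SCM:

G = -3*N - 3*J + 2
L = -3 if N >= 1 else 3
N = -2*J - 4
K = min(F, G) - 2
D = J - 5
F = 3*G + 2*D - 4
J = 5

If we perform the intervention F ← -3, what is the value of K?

-5

Intervening sets F = -3 and removes its equation (F = 3*G + 2*D - 4).
N = -2*J - 4  [with J=5]  = -14
G = -3*N - 3*J + 2  [with N=-14, J=5]  = 29
K = min(F, G) - 2  [with F=-3, G=29]  = -5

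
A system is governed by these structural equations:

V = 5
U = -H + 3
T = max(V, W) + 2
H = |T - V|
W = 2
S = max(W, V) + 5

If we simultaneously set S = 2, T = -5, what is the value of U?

-7

Under do(S = 2, T = -5), each intervened variable's structural equation is replaced by its fixed value.
H = |T - V|  [with T=-5, V=5]  = 10
U = -H + 3  [with H=10]  = -7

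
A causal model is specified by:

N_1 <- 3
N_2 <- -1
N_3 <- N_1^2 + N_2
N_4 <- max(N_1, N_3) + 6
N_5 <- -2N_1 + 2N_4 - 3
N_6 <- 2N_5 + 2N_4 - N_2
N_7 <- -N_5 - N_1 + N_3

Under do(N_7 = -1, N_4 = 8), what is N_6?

31

Setting N_7 = -1, N_4 = 8 by intervention discards those variables' equations.
N_5 = -2N_1 + 2N_4 - 3  [with N_1=3, N_4=8]  = 7
N_6 = 2N_5 + 2N_4 - N_2  [with N_5=7, N_4=8, N_2=-1]  = 31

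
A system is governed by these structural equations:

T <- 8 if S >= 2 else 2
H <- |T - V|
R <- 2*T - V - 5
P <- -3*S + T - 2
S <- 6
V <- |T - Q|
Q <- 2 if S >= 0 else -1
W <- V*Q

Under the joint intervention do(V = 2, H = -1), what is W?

4

Setting V = 2, H = -1 by intervention discards those variables' equations.
Q = 2 if S >= 0 else -1  [with S=6]  = 2
W = V*Q  [with V=2, Q=2]  = 4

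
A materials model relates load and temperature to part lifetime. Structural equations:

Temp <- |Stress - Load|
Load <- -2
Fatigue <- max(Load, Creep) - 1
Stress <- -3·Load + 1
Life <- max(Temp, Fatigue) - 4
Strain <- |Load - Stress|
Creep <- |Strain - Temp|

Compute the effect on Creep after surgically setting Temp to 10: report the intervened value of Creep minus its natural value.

1

Intervening sets Temp = 10 and removes its equation (Temp <- |Stress - Load|).
Stress = -3·Load + 1  [with Load=-2]  = 7
Strain = |Load - Stress|  [with Load=-2, Stress=7]  = 9
Creep = |Strain - Temp|  [with Strain=9, Temp=10]  = 1
Without intervention: Stress = -3·Load + 1  [with Load=-2]  = 7; Strain = |Load - Stress|  [with Load=-2, Stress=7]  = 9; Temp = |Stress - Load|  [with Stress=7, Load=-2]  = 9; Creep = |Strain - Temp|  [with Strain=9, Temp=9]  = 0.
Change = 1 − 0 = 1.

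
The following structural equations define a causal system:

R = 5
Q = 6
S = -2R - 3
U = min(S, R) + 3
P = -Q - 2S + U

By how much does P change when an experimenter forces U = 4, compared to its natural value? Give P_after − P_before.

Intervening sets U = 4 and removes its equation (U = min(S, R) + 3).
S = -2R - 3  [with R=5]  = -13
P = -Q - 2S + U  [with Q=6, S=-13, U=4]  = 24
Without intervention: S = -2R - 3  [with R=5]  = -13; U = min(S, R) + 3  [with S=-13, R=5]  = -10; P = -Q - 2S + U  [with Q=6, S=-13, U=-10]  = 10.
Change = 24 − 10 = 14.

14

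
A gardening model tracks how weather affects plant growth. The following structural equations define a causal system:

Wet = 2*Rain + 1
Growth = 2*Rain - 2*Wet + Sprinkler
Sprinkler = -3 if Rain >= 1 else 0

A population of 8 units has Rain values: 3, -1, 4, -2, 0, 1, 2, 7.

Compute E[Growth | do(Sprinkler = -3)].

-8.5

Under do(Sprinkler=-3), Sprinkler's equation is replaced by Sprinkler=-3 for every unit. Per-unit Growth: -11, -3, -13, -1, -5, -7, -9, -19. Mean = -8.5.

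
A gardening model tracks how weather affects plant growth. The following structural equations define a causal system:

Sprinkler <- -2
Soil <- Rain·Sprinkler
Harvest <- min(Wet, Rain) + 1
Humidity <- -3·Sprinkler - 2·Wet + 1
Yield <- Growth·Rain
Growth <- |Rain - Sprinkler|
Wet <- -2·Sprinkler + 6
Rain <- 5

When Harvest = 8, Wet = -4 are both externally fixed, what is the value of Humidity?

The joint intervention fixes Harvest = 8, Wet = -4, removing each variable's own equation.
Humidity = -3·Sprinkler - 2·Wet + 1  [with Sprinkler=-2, Wet=-4]  = 15

15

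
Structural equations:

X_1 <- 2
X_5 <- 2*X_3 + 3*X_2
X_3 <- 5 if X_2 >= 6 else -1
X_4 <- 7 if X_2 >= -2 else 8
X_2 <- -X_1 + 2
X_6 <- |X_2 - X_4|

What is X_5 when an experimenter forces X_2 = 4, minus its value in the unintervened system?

12

do(X_2=4) replaces the equation X_2 <- -X_1 + 2 with the constant X_2 = 4.
X_3 = 5 if X_2 >= 6 else -1  [with X_2=4]  = -1
X_5 = 2*X_3 + 3*X_2  [with X_3=-1, X_2=4]  = 10
Without intervention: X_2 = -X_1 + 2  [with X_1=2]  = 0; X_3 = 5 if X_2 >= 6 else -1  [with X_2=0]  = -1; X_5 = 2*X_3 + 3*X_2  [with X_3=-1, X_2=0]  = -2.
Change = 10 − (-2) = 12.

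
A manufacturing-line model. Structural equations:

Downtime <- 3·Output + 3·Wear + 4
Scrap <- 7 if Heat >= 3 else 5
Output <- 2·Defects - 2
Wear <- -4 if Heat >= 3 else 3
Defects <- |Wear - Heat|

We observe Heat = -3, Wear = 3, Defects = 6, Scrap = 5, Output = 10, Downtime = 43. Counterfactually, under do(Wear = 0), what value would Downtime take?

Under do(Wear=0), the mechanism Wear <- -4 if Heat >= 3 else 3 is discarded; Wear is fixed at 0.
Defects = |Wear - Heat|  [with Wear=0, Heat=-3]  = 3
Output = 2·Defects - 2  [with Defects=3]  = 4
Downtime = 3·Output + 3·Wear + 4  [with Output=4, Wear=0]  = 16

16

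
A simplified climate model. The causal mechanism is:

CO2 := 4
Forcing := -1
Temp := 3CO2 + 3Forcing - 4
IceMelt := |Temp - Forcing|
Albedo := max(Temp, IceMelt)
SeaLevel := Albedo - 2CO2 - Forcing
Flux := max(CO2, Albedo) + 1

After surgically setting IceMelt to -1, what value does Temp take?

5

Under do(IceMelt=-1), the mechanism IceMelt := |Temp - Forcing| is discarded; IceMelt is fixed at -1.
Since Temp is not a descendant of the intervened variable, it is unaffected.
Temp = 3CO2 + 3Forcing - 4  [with CO2=4, Forcing=-1]  = 5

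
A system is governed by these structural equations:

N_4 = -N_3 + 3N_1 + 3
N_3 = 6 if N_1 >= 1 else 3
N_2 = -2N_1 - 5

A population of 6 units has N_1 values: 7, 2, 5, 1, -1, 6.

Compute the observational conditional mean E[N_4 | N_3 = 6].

9.6

Observing N_3=6 restricts to units where N_3's equation naturally yields 6: N_1 ∈ {7, 2, 5, 1, 6}. In that subpopulation N_4 = 18, 3, 12, 0, 15, mean 9.6.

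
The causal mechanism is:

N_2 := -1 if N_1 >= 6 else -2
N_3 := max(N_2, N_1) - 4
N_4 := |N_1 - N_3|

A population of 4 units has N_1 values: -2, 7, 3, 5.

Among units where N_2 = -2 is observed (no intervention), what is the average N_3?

-2

E[N_3|N_2=-2] averages over only the 3 units with N_2=-2 (N_1 = -2, 3, 5): N_3 = -6, -1, 1, mean -2.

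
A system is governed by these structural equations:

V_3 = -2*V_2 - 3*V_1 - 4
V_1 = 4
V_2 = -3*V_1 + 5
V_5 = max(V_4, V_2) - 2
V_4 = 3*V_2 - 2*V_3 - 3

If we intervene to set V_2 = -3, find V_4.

Under do(V_2=-3), the mechanism V_2 = -3*V_1 + 5 is discarded; V_2 is fixed at -3.
V_3 = -2*V_2 - 3*V_1 - 4  [with V_2=-3, V_1=4]  = -10
V_4 = 3*V_2 - 2*V_3 - 3  [with V_2=-3, V_3=-10]  = 8

8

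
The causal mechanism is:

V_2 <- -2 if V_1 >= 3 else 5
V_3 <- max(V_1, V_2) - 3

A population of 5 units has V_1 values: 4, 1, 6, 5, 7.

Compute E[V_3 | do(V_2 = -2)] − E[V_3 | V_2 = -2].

-0.9

The intervention sets V_2=-2 in all 5 units regardless of V_1. Recomputing V_3 per unit gives 1, -2, 3, 2, 4; average 1.6.
Conditioning on V_2=-2 selects the 4 unit(s) with V_1 ∈ {4, 6, 5, 7}. Their V_3 values: 1, 3, 2, 4. Mean = 2.5.
Difference = 1.6 − 2.5 = -0.9.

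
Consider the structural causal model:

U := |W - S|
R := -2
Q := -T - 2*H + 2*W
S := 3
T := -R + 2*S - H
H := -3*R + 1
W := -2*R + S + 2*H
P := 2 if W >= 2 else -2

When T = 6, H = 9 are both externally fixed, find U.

The joint intervention fixes T = 6, H = 9, removing each variable's own equation.
W = -2*R + S + 2*H  [with R=-2, S=3, H=9]  = 25
U = |W - S|  [with W=25, S=3]  = 22

22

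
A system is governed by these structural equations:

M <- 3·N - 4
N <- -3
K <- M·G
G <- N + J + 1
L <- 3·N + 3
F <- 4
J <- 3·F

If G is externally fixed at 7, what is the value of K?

-91

Intervening sets G = 7 and removes its equation (G <- N + J + 1).
M = 3·N - 4  [with N=-3]  = -13
K = M·G  [with M=-13, G=7]  = -91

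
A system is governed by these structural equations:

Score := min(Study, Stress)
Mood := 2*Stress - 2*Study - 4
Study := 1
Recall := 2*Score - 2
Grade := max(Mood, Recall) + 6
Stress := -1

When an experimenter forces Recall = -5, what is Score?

-1

do(Recall=-5) replaces the equation Recall := 2*Score - 2 with the constant Recall = -5.
Score is not downstream of the intervention, so its value is determined by the original equations.
Score = min(Study, Stress)  [with Study=1, Stress=-1]  = -1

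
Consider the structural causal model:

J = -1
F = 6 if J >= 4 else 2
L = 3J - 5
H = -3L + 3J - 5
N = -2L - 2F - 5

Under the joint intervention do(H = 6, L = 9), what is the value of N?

-27

The joint intervention fixes H = 6, L = 9, removing each variable's own equation.
F = 6 if J >= 4 else 2  [with J=-1]  = 2
N = -2L - 2F - 5  [with L=9, F=2]  = -27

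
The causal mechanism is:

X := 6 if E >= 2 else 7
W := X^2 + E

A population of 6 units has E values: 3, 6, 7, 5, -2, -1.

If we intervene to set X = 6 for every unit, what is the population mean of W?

The intervention sets X=6 in all 6 units regardless of E. Recomputing W per unit gives 39, 42, 43, 41, 34, 35; average 39.

39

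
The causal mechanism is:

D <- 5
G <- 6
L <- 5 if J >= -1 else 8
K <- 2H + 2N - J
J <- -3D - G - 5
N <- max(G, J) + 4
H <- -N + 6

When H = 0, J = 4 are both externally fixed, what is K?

16

The joint intervention fixes H = 0, J = 4, removing each variable's own equation.
N = max(G, J) + 4  [with G=6, J=4]  = 10
K = 2H + 2N - J  [with H=0, N=10, J=4]  = 16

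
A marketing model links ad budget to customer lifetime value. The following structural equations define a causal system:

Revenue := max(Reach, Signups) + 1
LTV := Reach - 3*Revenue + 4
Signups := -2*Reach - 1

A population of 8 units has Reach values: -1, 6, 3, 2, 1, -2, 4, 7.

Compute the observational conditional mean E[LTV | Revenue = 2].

E[LTV|Revenue=2] averages over only the 2 units with Revenue=2 (Reach = -1, 1): LTV = -3, -1, mean -2.

-2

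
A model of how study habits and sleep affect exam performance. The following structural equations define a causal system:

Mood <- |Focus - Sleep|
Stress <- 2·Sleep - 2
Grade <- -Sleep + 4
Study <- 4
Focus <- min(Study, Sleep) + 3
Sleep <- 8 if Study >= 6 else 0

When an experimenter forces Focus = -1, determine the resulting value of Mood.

1

Intervening sets Focus = -1 and removes its equation (Focus <- min(Study, Sleep) + 3).
Sleep = 8 if Study >= 6 else 0  [with Study=4]  = 0
Mood = |Focus - Sleep|  [with Focus=-1, Sleep=0]  = 1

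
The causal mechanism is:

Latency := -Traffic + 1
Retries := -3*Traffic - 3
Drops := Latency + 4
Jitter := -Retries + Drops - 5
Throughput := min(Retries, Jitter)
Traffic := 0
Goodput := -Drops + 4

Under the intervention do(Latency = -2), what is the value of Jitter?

0

do(Latency=-2) replaces the equation Latency := -Traffic + 1 with the constant Latency = -2.
Drops = Latency + 4  [with Latency=-2]  = 2
Retries = -3*Traffic - 3  [with Traffic=0]  = -3
Jitter = -Retries + Drops - 5  [with Retries=-3, Drops=2]  = 0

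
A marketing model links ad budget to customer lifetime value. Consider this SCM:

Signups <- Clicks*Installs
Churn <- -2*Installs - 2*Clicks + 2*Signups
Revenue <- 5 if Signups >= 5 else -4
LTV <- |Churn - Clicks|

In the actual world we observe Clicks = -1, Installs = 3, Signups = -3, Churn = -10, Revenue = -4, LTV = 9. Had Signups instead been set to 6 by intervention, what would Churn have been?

The intervention breaks the incoming arrows to Signups: Signups <- Clicks*Installs no longer applies, and Signups = 6.
Churn = -2*Installs - 2*Clicks + 2*Signups  [with Installs=3, Clicks=-1, Signups=6]  = 8

8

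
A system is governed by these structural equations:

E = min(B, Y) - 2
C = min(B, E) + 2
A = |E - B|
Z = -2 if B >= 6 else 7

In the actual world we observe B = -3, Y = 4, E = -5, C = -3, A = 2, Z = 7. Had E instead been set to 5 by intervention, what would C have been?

The intervention breaks the incoming arrows to E: E = min(B, Y) - 2 no longer applies, and E = 5.
C = min(B, E) + 2  [with B=-3, E=5]  = -1

-1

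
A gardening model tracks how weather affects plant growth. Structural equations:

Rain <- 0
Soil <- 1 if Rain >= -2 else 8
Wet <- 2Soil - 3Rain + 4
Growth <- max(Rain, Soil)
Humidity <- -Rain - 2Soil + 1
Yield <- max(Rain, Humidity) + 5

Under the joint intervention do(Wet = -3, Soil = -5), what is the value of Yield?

Setting Wet = -3, Soil = -5 by intervention discards those variables' equations.
Humidity = -Rain - 2Soil + 1  [with Rain=0, Soil=-5]  = 11
Yield = max(Rain, Humidity) + 5  [with Rain=0, Humidity=11]  = 16

16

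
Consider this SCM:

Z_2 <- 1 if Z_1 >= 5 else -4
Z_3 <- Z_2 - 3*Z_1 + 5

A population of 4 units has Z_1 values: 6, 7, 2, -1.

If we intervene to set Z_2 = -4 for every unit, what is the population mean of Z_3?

-9.5

Every unit gets Z_2=-4 under the intervention. Z_3 values become -17, -20, -5, 4; E[Z_3|do(Z_2=-4)] = -9.5.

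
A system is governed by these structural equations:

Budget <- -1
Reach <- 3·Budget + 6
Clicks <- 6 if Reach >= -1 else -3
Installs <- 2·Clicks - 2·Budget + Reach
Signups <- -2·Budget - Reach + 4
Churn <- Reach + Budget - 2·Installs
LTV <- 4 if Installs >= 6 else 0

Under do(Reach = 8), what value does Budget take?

-1

Under do(Reach=8), the mechanism Reach <- 3·Budget + 6 is discarded; Reach is fixed at 8.
Budget is not downstream of the intervention, so its value is determined by the original equations.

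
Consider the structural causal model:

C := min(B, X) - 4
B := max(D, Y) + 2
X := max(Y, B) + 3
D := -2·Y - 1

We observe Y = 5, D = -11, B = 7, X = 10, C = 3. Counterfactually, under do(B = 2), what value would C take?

do(B=2) replaces the equation B := max(D, Y) + 2 with the constant B = 2.
X = max(Y, B) + 3  [with Y=5, B=2]  = 8
C = min(B, X) - 4  [with B=2, X=8]  = -2

-2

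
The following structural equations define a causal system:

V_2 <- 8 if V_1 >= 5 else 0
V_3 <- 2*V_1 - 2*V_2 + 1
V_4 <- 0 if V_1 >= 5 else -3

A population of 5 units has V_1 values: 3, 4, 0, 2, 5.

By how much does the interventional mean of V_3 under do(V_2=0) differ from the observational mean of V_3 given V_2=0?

do(V_2=0) breaks V_2's dependence on V_1. With V_2=0 fixed, V_3 across the units is 7, 9, 1, 5, 11, mean 6.6.
Observing V_2=0 restricts to units where V_2's equation naturally yields 0: V_1 ∈ {3, 4, 0, 2}. In that subpopulation V_3 = 7, 9, 1, 5, mean 5.5.
Difference = 6.6 − 5.5 = 1.1.

1.1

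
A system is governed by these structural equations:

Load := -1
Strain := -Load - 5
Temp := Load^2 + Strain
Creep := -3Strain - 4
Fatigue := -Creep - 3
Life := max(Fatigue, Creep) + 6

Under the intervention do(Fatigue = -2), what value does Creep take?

The intervention breaks the incoming arrows to Fatigue: Fatigue := -Creep - 3 no longer applies, and Fatigue = -2.
Since Creep is not a descendant of the intervened variable, it is unaffected.
Strain = -Load - 5  [with Load=-1]  = -4
Creep = -3Strain - 4  [with Strain=-4]  = 8

8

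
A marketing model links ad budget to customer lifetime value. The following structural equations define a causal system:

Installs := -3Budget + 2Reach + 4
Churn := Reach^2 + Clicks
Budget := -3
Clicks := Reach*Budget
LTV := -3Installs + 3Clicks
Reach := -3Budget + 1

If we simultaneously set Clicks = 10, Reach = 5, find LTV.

-39

Setting Clicks = 10, Reach = 5 by intervention discards those variables' equations.
Installs = -3Budget + 2Reach + 4  [with Budget=-3, Reach=5]  = 23
LTV = -3Installs + 3Clicks  [with Installs=23, Clicks=10]  = -39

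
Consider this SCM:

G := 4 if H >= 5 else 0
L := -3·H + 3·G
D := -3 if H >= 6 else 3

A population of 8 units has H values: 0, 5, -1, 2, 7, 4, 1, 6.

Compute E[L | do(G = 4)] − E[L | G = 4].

9

Under do(G=4), G's equation is replaced by G=4 for every unit. Per-unit L: 12, -3, 15, 6, -9, 0, 9, -6. Mean = 3.
Observing G=4 restricts to units where G's equation naturally yields 4: H ∈ {5, 7, 6}. In that subpopulation L = -3, -9, -6, mean -6.
Difference = 3 − (-6) = 9.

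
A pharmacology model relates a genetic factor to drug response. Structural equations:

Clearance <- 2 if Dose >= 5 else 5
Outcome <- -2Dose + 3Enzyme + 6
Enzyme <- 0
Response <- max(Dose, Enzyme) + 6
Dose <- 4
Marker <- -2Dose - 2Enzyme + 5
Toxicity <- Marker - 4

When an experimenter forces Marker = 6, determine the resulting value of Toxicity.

2

do(Marker=6) replaces the equation Marker <- -2Dose - 2Enzyme + 5 with the constant Marker = 6.
Toxicity = Marker - 4  [with Marker=6]  = 2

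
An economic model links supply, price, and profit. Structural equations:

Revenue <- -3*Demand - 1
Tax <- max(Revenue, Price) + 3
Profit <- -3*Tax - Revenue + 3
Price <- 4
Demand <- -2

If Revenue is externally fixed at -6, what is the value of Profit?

do(Revenue=-6) replaces the equation Revenue <- -3*Demand - 1 with the constant Revenue = -6.
Tax = max(Revenue, Price) + 3  [with Revenue=-6, Price=4]  = 7
Profit = -3*Tax - Revenue + 3  [with Tax=7, Revenue=-6]  = -12

-12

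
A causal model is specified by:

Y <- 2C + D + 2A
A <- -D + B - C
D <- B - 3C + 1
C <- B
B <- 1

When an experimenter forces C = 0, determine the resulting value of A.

-1

Under do(C=0), the mechanism C <- B is discarded; C is fixed at 0.
D = B - 3C + 1  [with B=1, C=0]  = 2
A = -D + B - C  [with D=2, B=1, C=0]  = -1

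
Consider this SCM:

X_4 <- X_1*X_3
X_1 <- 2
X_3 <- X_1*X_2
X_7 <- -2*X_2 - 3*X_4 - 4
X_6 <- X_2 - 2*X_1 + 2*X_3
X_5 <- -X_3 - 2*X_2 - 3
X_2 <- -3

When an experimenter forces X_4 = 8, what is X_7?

The intervention breaks the incoming arrows to X_4: X_4 <- X_1*X_3 no longer applies, and X_4 = 8.
X_7 = -2*X_2 - 3*X_4 - 4  [with X_2=-3, X_4=8]  = -22

-22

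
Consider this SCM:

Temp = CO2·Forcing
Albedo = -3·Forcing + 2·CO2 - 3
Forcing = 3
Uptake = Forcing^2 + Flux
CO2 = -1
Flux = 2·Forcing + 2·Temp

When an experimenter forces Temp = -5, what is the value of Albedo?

The intervention breaks the incoming arrows to Temp: Temp = CO2·Forcing no longer applies, and Temp = -5.
Albedo is not downstream of the intervention, so its value is determined by the original equations.
Albedo = -3·Forcing + 2·CO2 - 3  [with Forcing=3, CO2=-1]  = -14

-14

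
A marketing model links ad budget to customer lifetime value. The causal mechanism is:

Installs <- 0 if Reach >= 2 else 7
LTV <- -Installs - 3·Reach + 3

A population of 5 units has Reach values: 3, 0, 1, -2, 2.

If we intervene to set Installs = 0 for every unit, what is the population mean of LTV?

0.6

The intervention sets Installs=0 in all 5 units regardless of Reach. Recomputing LTV per unit gives -6, 3, 0, 9, -3; average 0.6.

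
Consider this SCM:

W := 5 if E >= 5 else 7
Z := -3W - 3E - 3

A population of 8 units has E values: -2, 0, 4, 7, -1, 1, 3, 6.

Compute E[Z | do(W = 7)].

-30.75

The intervention sets W=7 in all 8 units regardless of E. Recomputing Z per unit gives -18, -24, -36, -45, -21, -27, -33, -42; average -30.75.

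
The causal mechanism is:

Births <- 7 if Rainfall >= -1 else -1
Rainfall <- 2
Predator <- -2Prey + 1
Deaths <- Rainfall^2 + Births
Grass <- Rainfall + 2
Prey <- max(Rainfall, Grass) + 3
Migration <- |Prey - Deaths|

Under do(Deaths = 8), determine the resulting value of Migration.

1

Intervening sets Deaths = 8 and removes its equation (Deaths <- Rainfall^2 + Births).
Grass = Rainfall + 2  [with Rainfall=2]  = 4
Prey = max(Rainfall, Grass) + 3  [with Rainfall=2, Grass=4]  = 7
Migration = |Prey - Deaths|  [with Prey=7, Deaths=8]  = 1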